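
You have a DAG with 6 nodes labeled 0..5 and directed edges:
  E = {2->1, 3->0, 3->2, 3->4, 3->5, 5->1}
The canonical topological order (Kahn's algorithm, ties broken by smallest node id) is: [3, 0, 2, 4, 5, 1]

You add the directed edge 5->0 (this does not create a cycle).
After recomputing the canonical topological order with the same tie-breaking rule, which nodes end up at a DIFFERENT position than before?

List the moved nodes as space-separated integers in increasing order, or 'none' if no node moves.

Old toposort: [3, 0, 2, 4, 5, 1]
Added edge 5->0
Recompute Kahn (smallest-id tiebreak):
  initial in-degrees: [2, 2, 1, 0, 1, 1]
  ready (indeg=0): [3]
  pop 3: indeg[0]->1; indeg[2]->0; indeg[4]->0; indeg[5]->0 | ready=[2, 4, 5] | order so far=[3]
  pop 2: indeg[1]->1 | ready=[4, 5] | order so far=[3, 2]
  pop 4: no out-edges | ready=[5] | order so far=[3, 2, 4]
  pop 5: indeg[0]->0; indeg[1]->0 | ready=[0, 1] | order so far=[3, 2, 4, 5]
  pop 0: no out-edges | ready=[1] | order so far=[3, 2, 4, 5, 0]
  pop 1: no out-edges | ready=[] | order so far=[3, 2, 4, 5, 0, 1]
New canonical toposort: [3, 2, 4, 5, 0, 1]
Compare positions:
  Node 0: index 1 -> 4 (moved)
  Node 1: index 5 -> 5 (same)
  Node 2: index 2 -> 1 (moved)
  Node 3: index 0 -> 0 (same)
  Node 4: index 3 -> 2 (moved)
  Node 5: index 4 -> 3 (moved)
Nodes that changed position: 0 2 4 5

Answer: 0 2 4 5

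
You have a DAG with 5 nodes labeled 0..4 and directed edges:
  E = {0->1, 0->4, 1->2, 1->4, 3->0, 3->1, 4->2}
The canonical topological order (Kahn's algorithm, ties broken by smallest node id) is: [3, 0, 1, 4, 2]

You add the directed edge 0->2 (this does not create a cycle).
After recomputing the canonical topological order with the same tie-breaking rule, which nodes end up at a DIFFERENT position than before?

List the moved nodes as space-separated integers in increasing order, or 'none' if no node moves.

Old toposort: [3, 0, 1, 4, 2]
Added edge 0->2
Recompute Kahn (smallest-id tiebreak):
  initial in-degrees: [1, 2, 3, 0, 2]
  ready (indeg=0): [3]
  pop 3: indeg[0]->0; indeg[1]->1 | ready=[0] | order so far=[3]
  pop 0: indeg[1]->0; indeg[2]->2; indeg[4]->1 | ready=[1] | order so far=[3, 0]
  pop 1: indeg[2]->1; indeg[4]->0 | ready=[4] | order so far=[3, 0, 1]
  pop 4: indeg[2]->0 | ready=[2] | order so far=[3, 0, 1, 4]
  pop 2: no out-edges | ready=[] | order so far=[3, 0, 1, 4, 2]
New canonical toposort: [3, 0, 1, 4, 2]
Compare positions:
  Node 0: index 1 -> 1 (same)
  Node 1: index 2 -> 2 (same)
  Node 2: index 4 -> 4 (same)
  Node 3: index 0 -> 0 (same)
  Node 4: index 3 -> 3 (same)
Nodes that changed position: none

Answer: none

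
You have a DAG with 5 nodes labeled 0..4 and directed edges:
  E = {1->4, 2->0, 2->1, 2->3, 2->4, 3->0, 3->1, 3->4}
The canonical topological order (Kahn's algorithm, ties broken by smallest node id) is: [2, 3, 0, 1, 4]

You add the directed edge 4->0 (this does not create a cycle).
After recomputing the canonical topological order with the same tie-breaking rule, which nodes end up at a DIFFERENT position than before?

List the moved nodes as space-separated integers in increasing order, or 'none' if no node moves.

Answer: 0 1 4

Derivation:
Old toposort: [2, 3, 0, 1, 4]
Added edge 4->0
Recompute Kahn (smallest-id tiebreak):
  initial in-degrees: [3, 2, 0, 1, 3]
  ready (indeg=0): [2]
  pop 2: indeg[0]->2; indeg[1]->1; indeg[3]->0; indeg[4]->2 | ready=[3] | order so far=[2]
  pop 3: indeg[0]->1; indeg[1]->0; indeg[4]->1 | ready=[1] | order so far=[2, 3]
  pop 1: indeg[4]->0 | ready=[4] | order so far=[2, 3, 1]
  pop 4: indeg[0]->0 | ready=[0] | order so far=[2, 3, 1, 4]
  pop 0: no out-edges | ready=[] | order so far=[2, 3, 1, 4, 0]
New canonical toposort: [2, 3, 1, 4, 0]
Compare positions:
  Node 0: index 2 -> 4 (moved)
  Node 1: index 3 -> 2 (moved)
  Node 2: index 0 -> 0 (same)
  Node 3: index 1 -> 1 (same)
  Node 4: index 4 -> 3 (moved)
Nodes that changed position: 0 1 4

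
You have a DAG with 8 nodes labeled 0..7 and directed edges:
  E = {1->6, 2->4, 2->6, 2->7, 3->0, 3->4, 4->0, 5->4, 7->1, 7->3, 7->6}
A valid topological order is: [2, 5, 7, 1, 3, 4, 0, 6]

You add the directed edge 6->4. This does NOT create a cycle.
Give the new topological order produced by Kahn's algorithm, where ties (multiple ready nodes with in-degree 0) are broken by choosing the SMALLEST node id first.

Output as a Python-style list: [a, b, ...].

Old toposort: [2, 5, 7, 1, 3, 4, 0, 6]
Added edge: 6->4
Position of 6 (7) > position of 4 (5). Must reorder: 6 must now come before 4.
Run Kahn's algorithm (break ties by smallest node id):
  initial in-degrees: [2, 1, 0, 1, 4, 0, 3, 1]
  ready (indeg=0): [2, 5]
  pop 2: indeg[4]->3; indeg[6]->2; indeg[7]->0 | ready=[5, 7] | order so far=[2]
  pop 5: indeg[4]->2 | ready=[7] | order so far=[2, 5]
  pop 7: indeg[1]->0; indeg[3]->0; indeg[6]->1 | ready=[1, 3] | order so far=[2, 5, 7]
  pop 1: indeg[6]->0 | ready=[3, 6] | order so far=[2, 5, 7, 1]
  pop 3: indeg[0]->1; indeg[4]->1 | ready=[6] | order so far=[2, 5, 7, 1, 3]
  pop 6: indeg[4]->0 | ready=[4] | order so far=[2, 5, 7, 1, 3, 6]
  pop 4: indeg[0]->0 | ready=[0] | order so far=[2, 5, 7, 1, 3, 6, 4]
  pop 0: no out-edges | ready=[] | order so far=[2, 5, 7, 1, 3, 6, 4, 0]
  Result: [2, 5, 7, 1, 3, 6, 4, 0]

Answer: [2, 5, 7, 1, 3, 6, 4, 0]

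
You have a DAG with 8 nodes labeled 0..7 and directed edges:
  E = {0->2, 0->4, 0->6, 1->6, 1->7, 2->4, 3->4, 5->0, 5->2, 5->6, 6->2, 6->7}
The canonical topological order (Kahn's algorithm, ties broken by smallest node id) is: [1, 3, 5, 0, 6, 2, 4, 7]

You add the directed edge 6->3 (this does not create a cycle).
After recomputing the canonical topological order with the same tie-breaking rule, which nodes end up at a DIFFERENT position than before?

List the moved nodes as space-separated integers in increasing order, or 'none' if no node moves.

Answer: 0 2 3 5 6

Derivation:
Old toposort: [1, 3, 5, 0, 6, 2, 4, 7]
Added edge 6->3
Recompute Kahn (smallest-id tiebreak):
  initial in-degrees: [1, 0, 3, 1, 3, 0, 3, 2]
  ready (indeg=0): [1, 5]
  pop 1: indeg[6]->2; indeg[7]->1 | ready=[5] | order so far=[1]
  pop 5: indeg[0]->0; indeg[2]->2; indeg[6]->1 | ready=[0] | order so far=[1, 5]
  pop 0: indeg[2]->1; indeg[4]->2; indeg[6]->0 | ready=[6] | order so far=[1, 5, 0]
  pop 6: indeg[2]->0; indeg[3]->0; indeg[7]->0 | ready=[2, 3, 7] | order so far=[1, 5, 0, 6]
  pop 2: indeg[4]->1 | ready=[3, 7] | order so far=[1, 5, 0, 6, 2]
  pop 3: indeg[4]->0 | ready=[4, 7] | order so far=[1, 5, 0, 6, 2, 3]
  pop 4: no out-edges | ready=[7] | order so far=[1, 5, 0, 6, 2, 3, 4]
  pop 7: no out-edges | ready=[] | order so far=[1, 5, 0, 6, 2, 3, 4, 7]
New canonical toposort: [1, 5, 0, 6, 2, 3, 4, 7]
Compare positions:
  Node 0: index 3 -> 2 (moved)
  Node 1: index 0 -> 0 (same)
  Node 2: index 5 -> 4 (moved)
  Node 3: index 1 -> 5 (moved)
  Node 4: index 6 -> 6 (same)
  Node 5: index 2 -> 1 (moved)
  Node 6: index 4 -> 3 (moved)
  Node 7: index 7 -> 7 (same)
Nodes that changed position: 0 2 3 5 6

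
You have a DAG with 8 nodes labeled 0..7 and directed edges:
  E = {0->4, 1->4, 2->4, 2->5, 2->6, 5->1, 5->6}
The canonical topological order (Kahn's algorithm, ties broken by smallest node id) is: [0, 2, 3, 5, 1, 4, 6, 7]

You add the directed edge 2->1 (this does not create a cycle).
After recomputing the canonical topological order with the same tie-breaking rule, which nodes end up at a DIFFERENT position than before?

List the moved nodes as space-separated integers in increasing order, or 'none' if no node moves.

Answer: none

Derivation:
Old toposort: [0, 2, 3, 5, 1, 4, 6, 7]
Added edge 2->1
Recompute Kahn (smallest-id tiebreak):
  initial in-degrees: [0, 2, 0, 0, 3, 1, 2, 0]
  ready (indeg=0): [0, 2, 3, 7]
  pop 0: indeg[4]->2 | ready=[2, 3, 7] | order so far=[0]
  pop 2: indeg[1]->1; indeg[4]->1; indeg[5]->0; indeg[6]->1 | ready=[3, 5, 7] | order so far=[0, 2]
  pop 3: no out-edges | ready=[5, 7] | order so far=[0, 2, 3]
  pop 5: indeg[1]->0; indeg[6]->0 | ready=[1, 6, 7] | order so far=[0, 2, 3, 5]
  pop 1: indeg[4]->0 | ready=[4, 6, 7] | order so far=[0, 2, 3, 5, 1]
  pop 4: no out-edges | ready=[6, 7] | order so far=[0, 2, 3, 5, 1, 4]
  pop 6: no out-edges | ready=[7] | order so far=[0, 2, 3, 5, 1, 4, 6]
  pop 7: no out-edges | ready=[] | order so far=[0, 2, 3, 5, 1, 4, 6, 7]
New canonical toposort: [0, 2, 3, 5, 1, 4, 6, 7]
Compare positions:
  Node 0: index 0 -> 0 (same)
  Node 1: index 4 -> 4 (same)
  Node 2: index 1 -> 1 (same)
  Node 3: index 2 -> 2 (same)
  Node 4: index 5 -> 5 (same)
  Node 5: index 3 -> 3 (same)
  Node 6: index 6 -> 6 (same)
  Node 7: index 7 -> 7 (same)
Nodes that changed position: none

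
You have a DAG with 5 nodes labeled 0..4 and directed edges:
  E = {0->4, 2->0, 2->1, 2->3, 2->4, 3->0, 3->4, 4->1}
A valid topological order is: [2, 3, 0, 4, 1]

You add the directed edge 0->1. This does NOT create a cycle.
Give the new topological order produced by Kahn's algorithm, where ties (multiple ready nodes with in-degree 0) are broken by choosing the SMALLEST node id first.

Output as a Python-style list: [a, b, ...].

Answer: [2, 3, 0, 4, 1]

Derivation:
Old toposort: [2, 3, 0, 4, 1]
Added edge: 0->1
Position of 0 (2) < position of 1 (4). Old order still valid.
Run Kahn's algorithm (break ties by smallest node id):
  initial in-degrees: [2, 3, 0, 1, 3]
  ready (indeg=0): [2]
  pop 2: indeg[0]->1; indeg[1]->2; indeg[3]->0; indeg[4]->2 | ready=[3] | order so far=[2]
  pop 3: indeg[0]->0; indeg[4]->1 | ready=[0] | order so far=[2, 3]
  pop 0: indeg[1]->1; indeg[4]->0 | ready=[4] | order so far=[2, 3, 0]
  pop 4: indeg[1]->0 | ready=[1] | order so far=[2, 3, 0, 4]
  pop 1: no out-edges | ready=[] | order so far=[2, 3, 0, 4, 1]
  Result: [2, 3, 0, 4, 1]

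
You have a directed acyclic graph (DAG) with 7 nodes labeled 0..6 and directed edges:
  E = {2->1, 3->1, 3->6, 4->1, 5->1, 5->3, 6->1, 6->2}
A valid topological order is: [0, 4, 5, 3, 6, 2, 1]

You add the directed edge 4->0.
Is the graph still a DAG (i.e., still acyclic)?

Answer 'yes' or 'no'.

Answer: yes

Derivation:
Given toposort: [0, 4, 5, 3, 6, 2, 1]
Position of 4: index 1; position of 0: index 0
New edge 4->0: backward (u after v in old order)
Backward edge: old toposort is now invalid. Check if this creates a cycle.
Does 0 already reach 4? Reachable from 0: [0]. NO -> still a DAG (reorder needed).
Still a DAG? yes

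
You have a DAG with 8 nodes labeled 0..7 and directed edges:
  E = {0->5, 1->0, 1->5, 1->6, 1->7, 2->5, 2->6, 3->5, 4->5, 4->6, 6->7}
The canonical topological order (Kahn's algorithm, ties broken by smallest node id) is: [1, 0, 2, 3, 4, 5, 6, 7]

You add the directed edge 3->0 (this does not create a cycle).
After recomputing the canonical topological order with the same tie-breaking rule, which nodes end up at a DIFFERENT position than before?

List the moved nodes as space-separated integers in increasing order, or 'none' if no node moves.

Old toposort: [1, 0, 2, 3, 4, 5, 6, 7]
Added edge 3->0
Recompute Kahn (smallest-id tiebreak):
  initial in-degrees: [2, 0, 0, 0, 0, 5, 3, 2]
  ready (indeg=0): [1, 2, 3, 4]
  pop 1: indeg[0]->1; indeg[5]->4; indeg[6]->2; indeg[7]->1 | ready=[2, 3, 4] | order so far=[1]
  pop 2: indeg[5]->3; indeg[6]->1 | ready=[3, 4] | order so far=[1, 2]
  pop 3: indeg[0]->0; indeg[5]->2 | ready=[0, 4] | order so far=[1, 2, 3]
  pop 0: indeg[5]->1 | ready=[4] | order so far=[1, 2, 3, 0]
  pop 4: indeg[5]->0; indeg[6]->0 | ready=[5, 6] | order so far=[1, 2, 3, 0, 4]
  pop 5: no out-edges | ready=[6] | order so far=[1, 2, 3, 0, 4, 5]
  pop 6: indeg[7]->0 | ready=[7] | order so far=[1, 2, 3, 0, 4, 5, 6]
  pop 7: no out-edges | ready=[] | order so far=[1, 2, 3, 0, 4, 5, 6, 7]
New canonical toposort: [1, 2, 3, 0, 4, 5, 6, 7]
Compare positions:
  Node 0: index 1 -> 3 (moved)
  Node 1: index 0 -> 0 (same)
  Node 2: index 2 -> 1 (moved)
  Node 3: index 3 -> 2 (moved)
  Node 4: index 4 -> 4 (same)
  Node 5: index 5 -> 5 (same)
  Node 6: index 6 -> 6 (same)
  Node 7: index 7 -> 7 (same)
Nodes that changed position: 0 2 3

Answer: 0 2 3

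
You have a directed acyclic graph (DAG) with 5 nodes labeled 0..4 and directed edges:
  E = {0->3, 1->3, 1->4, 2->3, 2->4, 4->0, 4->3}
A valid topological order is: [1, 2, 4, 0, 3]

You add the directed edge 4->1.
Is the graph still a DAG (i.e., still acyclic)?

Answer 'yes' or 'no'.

Answer: no

Derivation:
Given toposort: [1, 2, 4, 0, 3]
Position of 4: index 2; position of 1: index 0
New edge 4->1: backward (u after v in old order)
Backward edge: old toposort is now invalid. Check if this creates a cycle.
Does 1 already reach 4? Reachable from 1: [0, 1, 3, 4]. YES -> cycle!
Still a DAG? no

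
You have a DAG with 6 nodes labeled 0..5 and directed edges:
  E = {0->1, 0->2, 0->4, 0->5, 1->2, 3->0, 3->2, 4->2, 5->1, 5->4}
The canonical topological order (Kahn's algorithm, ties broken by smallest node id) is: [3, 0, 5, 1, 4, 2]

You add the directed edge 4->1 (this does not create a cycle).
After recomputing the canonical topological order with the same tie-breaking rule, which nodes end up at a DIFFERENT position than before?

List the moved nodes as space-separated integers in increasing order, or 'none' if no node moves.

Answer: 1 4

Derivation:
Old toposort: [3, 0, 5, 1, 4, 2]
Added edge 4->1
Recompute Kahn (smallest-id tiebreak):
  initial in-degrees: [1, 3, 4, 0, 2, 1]
  ready (indeg=0): [3]
  pop 3: indeg[0]->0; indeg[2]->3 | ready=[0] | order so far=[3]
  pop 0: indeg[1]->2; indeg[2]->2; indeg[4]->1; indeg[5]->0 | ready=[5] | order so far=[3, 0]
  pop 5: indeg[1]->1; indeg[4]->0 | ready=[4] | order so far=[3, 0, 5]
  pop 4: indeg[1]->0; indeg[2]->1 | ready=[1] | order so far=[3, 0, 5, 4]
  pop 1: indeg[2]->0 | ready=[2] | order so far=[3, 0, 5, 4, 1]
  pop 2: no out-edges | ready=[] | order so far=[3, 0, 5, 4, 1, 2]
New canonical toposort: [3, 0, 5, 4, 1, 2]
Compare positions:
  Node 0: index 1 -> 1 (same)
  Node 1: index 3 -> 4 (moved)
  Node 2: index 5 -> 5 (same)
  Node 3: index 0 -> 0 (same)
  Node 4: index 4 -> 3 (moved)
  Node 5: index 2 -> 2 (same)
Nodes that changed position: 1 4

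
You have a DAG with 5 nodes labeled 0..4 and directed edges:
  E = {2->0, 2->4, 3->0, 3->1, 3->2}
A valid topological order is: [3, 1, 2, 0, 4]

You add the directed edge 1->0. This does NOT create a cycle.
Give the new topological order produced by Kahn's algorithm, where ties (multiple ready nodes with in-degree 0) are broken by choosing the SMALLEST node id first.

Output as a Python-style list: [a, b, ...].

Old toposort: [3, 1, 2, 0, 4]
Added edge: 1->0
Position of 1 (1) < position of 0 (3). Old order still valid.
Run Kahn's algorithm (break ties by smallest node id):
  initial in-degrees: [3, 1, 1, 0, 1]
  ready (indeg=0): [3]
  pop 3: indeg[0]->2; indeg[1]->0; indeg[2]->0 | ready=[1, 2] | order so far=[3]
  pop 1: indeg[0]->1 | ready=[2] | order so far=[3, 1]
  pop 2: indeg[0]->0; indeg[4]->0 | ready=[0, 4] | order so far=[3, 1, 2]
  pop 0: no out-edges | ready=[4] | order so far=[3, 1, 2, 0]
  pop 4: no out-edges | ready=[] | order so far=[3, 1, 2, 0, 4]
  Result: [3, 1, 2, 0, 4]

Answer: [3, 1, 2, 0, 4]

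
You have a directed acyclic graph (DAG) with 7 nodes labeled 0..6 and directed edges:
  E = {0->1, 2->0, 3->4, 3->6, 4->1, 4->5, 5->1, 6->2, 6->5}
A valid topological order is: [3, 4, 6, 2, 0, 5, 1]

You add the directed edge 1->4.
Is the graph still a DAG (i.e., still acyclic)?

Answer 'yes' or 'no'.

Answer: no

Derivation:
Given toposort: [3, 4, 6, 2, 0, 5, 1]
Position of 1: index 6; position of 4: index 1
New edge 1->4: backward (u after v in old order)
Backward edge: old toposort is now invalid. Check if this creates a cycle.
Does 4 already reach 1? Reachable from 4: [1, 4, 5]. YES -> cycle!
Still a DAG? no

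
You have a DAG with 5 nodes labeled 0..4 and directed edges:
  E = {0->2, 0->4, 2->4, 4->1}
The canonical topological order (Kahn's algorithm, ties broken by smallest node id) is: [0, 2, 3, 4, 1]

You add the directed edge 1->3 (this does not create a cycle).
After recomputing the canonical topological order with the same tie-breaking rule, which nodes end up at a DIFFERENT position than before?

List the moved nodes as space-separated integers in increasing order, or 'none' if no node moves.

Answer: 1 3 4

Derivation:
Old toposort: [0, 2, 3, 4, 1]
Added edge 1->3
Recompute Kahn (smallest-id tiebreak):
  initial in-degrees: [0, 1, 1, 1, 2]
  ready (indeg=0): [0]
  pop 0: indeg[2]->0; indeg[4]->1 | ready=[2] | order so far=[0]
  pop 2: indeg[4]->0 | ready=[4] | order so far=[0, 2]
  pop 4: indeg[1]->0 | ready=[1] | order so far=[0, 2, 4]
  pop 1: indeg[3]->0 | ready=[3] | order so far=[0, 2, 4, 1]
  pop 3: no out-edges | ready=[] | order so far=[0, 2, 4, 1, 3]
New canonical toposort: [0, 2, 4, 1, 3]
Compare positions:
  Node 0: index 0 -> 0 (same)
  Node 1: index 4 -> 3 (moved)
  Node 2: index 1 -> 1 (same)
  Node 3: index 2 -> 4 (moved)
  Node 4: index 3 -> 2 (moved)
Nodes that changed position: 1 3 4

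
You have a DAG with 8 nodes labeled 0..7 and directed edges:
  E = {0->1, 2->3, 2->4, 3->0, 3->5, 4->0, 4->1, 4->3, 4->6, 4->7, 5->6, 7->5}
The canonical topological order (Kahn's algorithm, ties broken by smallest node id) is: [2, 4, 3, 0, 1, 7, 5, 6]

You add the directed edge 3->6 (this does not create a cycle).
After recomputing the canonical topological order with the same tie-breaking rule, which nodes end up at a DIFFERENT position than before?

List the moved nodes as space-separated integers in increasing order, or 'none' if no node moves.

Answer: none

Derivation:
Old toposort: [2, 4, 3, 0, 1, 7, 5, 6]
Added edge 3->6
Recompute Kahn (smallest-id tiebreak):
  initial in-degrees: [2, 2, 0, 2, 1, 2, 3, 1]
  ready (indeg=0): [2]
  pop 2: indeg[3]->1; indeg[4]->0 | ready=[4] | order so far=[2]
  pop 4: indeg[0]->1; indeg[1]->1; indeg[3]->0; indeg[6]->2; indeg[7]->0 | ready=[3, 7] | order so far=[2, 4]
  pop 3: indeg[0]->0; indeg[5]->1; indeg[6]->1 | ready=[0, 7] | order so far=[2, 4, 3]
  pop 0: indeg[1]->0 | ready=[1, 7] | order so far=[2, 4, 3, 0]
  pop 1: no out-edges | ready=[7] | order so far=[2, 4, 3, 0, 1]
  pop 7: indeg[5]->0 | ready=[5] | order so far=[2, 4, 3, 0, 1, 7]
  pop 5: indeg[6]->0 | ready=[6] | order so far=[2, 4, 3, 0, 1, 7, 5]
  pop 6: no out-edges | ready=[] | order so far=[2, 4, 3, 0, 1, 7, 5, 6]
New canonical toposort: [2, 4, 3, 0, 1, 7, 5, 6]
Compare positions:
  Node 0: index 3 -> 3 (same)
  Node 1: index 4 -> 4 (same)
  Node 2: index 0 -> 0 (same)
  Node 3: index 2 -> 2 (same)
  Node 4: index 1 -> 1 (same)
  Node 5: index 6 -> 6 (same)
  Node 6: index 7 -> 7 (same)
  Node 7: index 5 -> 5 (same)
Nodes that changed position: none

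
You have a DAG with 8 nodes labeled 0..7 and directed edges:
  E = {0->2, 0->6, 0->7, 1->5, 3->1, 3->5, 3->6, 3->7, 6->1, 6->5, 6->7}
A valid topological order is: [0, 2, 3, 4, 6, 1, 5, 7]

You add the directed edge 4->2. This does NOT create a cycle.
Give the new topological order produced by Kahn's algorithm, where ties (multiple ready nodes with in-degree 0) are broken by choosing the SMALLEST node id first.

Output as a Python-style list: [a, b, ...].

Old toposort: [0, 2, 3, 4, 6, 1, 5, 7]
Added edge: 4->2
Position of 4 (3) > position of 2 (1). Must reorder: 4 must now come before 2.
Run Kahn's algorithm (break ties by smallest node id):
  initial in-degrees: [0, 2, 2, 0, 0, 3, 2, 3]
  ready (indeg=0): [0, 3, 4]
  pop 0: indeg[2]->1; indeg[6]->1; indeg[7]->2 | ready=[3, 4] | order so far=[0]
  pop 3: indeg[1]->1; indeg[5]->2; indeg[6]->0; indeg[7]->1 | ready=[4, 6] | order so far=[0, 3]
  pop 4: indeg[2]->0 | ready=[2, 6] | order so far=[0, 3, 4]
  pop 2: no out-edges | ready=[6] | order so far=[0, 3, 4, 2]
  pop 6: indeg[1]->0; indeg[5]->1; indeg[7]->0 | ready=[1, 7] | order so far=[0, 3, 4, 2, 6]
  pop 1: indeg[5]->0 | ready=[5, 7] | order so far=[0, 3, 4, 2, 6, 1]
  pop 5: no out-edges | ready=[7] | order so far=[0, 3, 4, 2, 6, 1, 5]
  pop 7: no out-edges | ready=[] | order so far=[0, 3, 4, 2, 6, 1, 5, 7]
  Result: [0, 3, 4, 2, 6, 1, 5, 7]

Answer: [0, 3, 4, 2, 6, 1, 5, 7]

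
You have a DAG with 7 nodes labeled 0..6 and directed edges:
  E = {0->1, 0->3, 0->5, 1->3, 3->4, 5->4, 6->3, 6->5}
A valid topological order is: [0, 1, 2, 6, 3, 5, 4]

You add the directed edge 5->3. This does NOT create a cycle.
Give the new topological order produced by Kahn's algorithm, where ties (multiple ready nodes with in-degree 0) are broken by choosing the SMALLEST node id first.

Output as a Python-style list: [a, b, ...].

Old toposort: [0, 1, 2, 6, 3, 5, 4]
Added edge: 5->3
Position of 5 (5) > position of 3 (4). Must reorder: 5 must now come before 3.
Run Kahn's algorithm (break ties by smallest node id):
  initial in-degrees: [0, 1, 0, 4, 2, 2, 0]
  ready (indeg=0): [0, 2, 6]
  pop 0: indeg[1]->0; indeg[3]->3; indeg[5]->1 | ready=[1, 2, 6] | order so far=[0]
  pop 1: indeg[3]->2 | ready=[2, 6] | order so far=[0, 1]
  pop 2: no out-edges | ready=[6] | order so far=[0, 1, 2]
  pop 6: indeg[3]->1; indeg[5]->0 | ready=[5] | order so far=[0, 1, 2, 6]
  pop 5: indeg[3]->0; indeg[4]->1 | ready=[3] | order so far=[0, 1, 2, 6, 5]
  pop 3: indeg[4]->0 | ready=[4] | order so far=[0, 1, 2, 6, 5, 3]
  pop 4: no out-edges | ready=[] | order so far=[0, 1, 2, 6, 5, 3, 4]
  Result: [0, 1, 2, 6, 5, 3, 4]

Answer: [0, 1, 2, 6, 5, 3, 4]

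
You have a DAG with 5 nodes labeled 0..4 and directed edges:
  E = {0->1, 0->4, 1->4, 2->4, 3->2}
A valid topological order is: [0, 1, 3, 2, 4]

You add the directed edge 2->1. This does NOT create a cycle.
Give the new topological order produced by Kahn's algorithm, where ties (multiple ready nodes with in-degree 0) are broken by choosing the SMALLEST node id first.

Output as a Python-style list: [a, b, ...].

Answer: [0, 3, 2, 1, 4]

Derivation:
Old toposort: [0, 1, 3, 2, 4]
Added edge: 2->1
Position of 2 (3) > position of 1 (1). Must reorder: 2 must now come before 1.
Run Kahn's algorithm (break ties by smallest node id):
  initial in-degrees: [0, 2, 1, 0, 3]
  ready (indeg=0): [0, 3]
  pop 0: indeg[1]->1; indeg[4]->2 | ready=[3] | order so far=[0]
  pop 3: indeg[2]->0 | ready=[2] | order so far=[0, 3]
  pop 2: indeg[1]->0; indeg[4]->1 | ready=[1] | order so far=[0, 3, 2]
  pop 1: indeg[4]->0 | ready=[4] | order so far=[0, 3, 2, 1]
  pop 4: no out-edges | ready=[] | order so far=[0, 3, 2, 1, 4]
  Result: [0, 3, 2, 1, 4]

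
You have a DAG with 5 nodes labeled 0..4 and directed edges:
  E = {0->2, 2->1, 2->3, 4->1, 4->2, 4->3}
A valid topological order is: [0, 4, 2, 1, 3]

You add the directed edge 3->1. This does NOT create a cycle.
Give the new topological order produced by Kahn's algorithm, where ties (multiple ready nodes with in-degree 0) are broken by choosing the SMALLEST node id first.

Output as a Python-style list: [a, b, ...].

Old toposort: [0, 4, 2, 1, 3]
Added edge: 3->1
Position of 3 (4) > position of 1 (3). Must reorder: 3 must now come before 1.
Run Kahn's algorithm (break ties by smallest node id):
  initial in-degrees: [0, 3, 2, 2, 0]
  ready (indeg=0): [0, 4]
  pop 0: indeg[2]->1 | ready=[4] | order so far=[0]
  pop 4: indeg[1]->2; indeg[2]->0; indeg[3]->1 | ready=[2] | order so far=[0, 4]
  pop 2: indeg[1]->1; indeg[3]->0 | ready=[3] | order so far=[0, 4, 2]
  pop 3: indeg[1]->0 | ready=[1] | order so far=[0, 4, 2, 3]
  pop 1: no out-edges | ready=[] | order so far=[0, 4, 2, 3, 1]
  Result: [0, 4, 2, 3, 1]

Answer: [0, 4, 2, 3, 1]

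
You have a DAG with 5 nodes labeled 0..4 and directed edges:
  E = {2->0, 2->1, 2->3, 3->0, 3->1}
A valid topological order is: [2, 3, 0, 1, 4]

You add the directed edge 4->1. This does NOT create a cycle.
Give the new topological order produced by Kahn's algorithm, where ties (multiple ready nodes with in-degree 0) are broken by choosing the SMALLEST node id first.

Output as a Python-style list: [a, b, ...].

Old toposort: [2, 3, 0, 1, 4]
Added edge: 4->1
Position of 4 (4) > position of 1 (3). Must reorder: 4 must now come before 1.
Run Kahn's algorithm (break ties by smallest node id):
  initial in-degrees: [2, 3, 0, 1, 0]
  ready (indeg=0): [2, 4]
  pop 2: indeg[0]->1; indeg[1]->2; indeg[3]->0 | ready=[3, 4] | order so far=[2]
  pop 3: indeg[0]->0; indeg[1]->1 | ready=[0, 4] | order so far=[2, 3]
  pop 0: no out-edges | ready=[4] | order so far=[2, 3, 0]
  pop 4: indeg[1]->0 | ready=[1] | order so far=[2, 3, 0, 4]
  pop 1: no out-edges | ready=[] | order so far=[2, 3, 0, 4, 1]
  Result: [2, 3, 0, 4, 1]

Answer: [2, 3, 0, 4, 1]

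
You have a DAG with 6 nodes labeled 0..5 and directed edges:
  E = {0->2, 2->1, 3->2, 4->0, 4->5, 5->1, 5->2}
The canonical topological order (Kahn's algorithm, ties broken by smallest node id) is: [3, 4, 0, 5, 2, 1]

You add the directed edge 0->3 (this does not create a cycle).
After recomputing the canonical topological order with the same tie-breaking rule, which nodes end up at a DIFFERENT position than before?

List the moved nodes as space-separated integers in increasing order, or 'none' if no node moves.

Old toposort: [3, 4, 0, 5, 2, 1]
Added edge 0->3
Recompute Kahn (smallest-id tiebreak):
  initial in-degrees: [1, 2, 3, 1, 0, 1]
  ready (indeg=0): [4]
  pop 4: indeg[0]->0; indeg[5]->0 | ready=[0, 5] | order so far=[4]
  pop 0: indeg[2]->2; indeg[3]->0 | ready=[3, 5] | order so far=[4, 0]
  pop 3: indeg[2]->1 | ready=[5] | order so far=[4, 0, 3]
  pop 5: indeg[1]->1; indeg[2]->0 | ready=[2] | order so far=[4, 0, 3, 5]
  pop 2: indeg[1]->0 | ready=[1] | order so far=[4, 0, 3, 5, 2]
  pop 1: no out-edges | ready=[] | order so far=[4, 0, 3, 5, 2, 1]
New canonical toposort: [4, 0, 3, 5, 2, 1]
Compare positions:
  Node 0: index 2 -> 1 (moved)
  Node 1: index 5 -> 5 (same)
  Node 2: index 4 -> 4 (same)
  Node 3: index 0 -> 2 (moved)
  Node 4: index 1 -> 0 (moved)
  Node 5: index 3 -> 3 (same)
Nodes that changed position: 0 3 4

Answer: 0 3 4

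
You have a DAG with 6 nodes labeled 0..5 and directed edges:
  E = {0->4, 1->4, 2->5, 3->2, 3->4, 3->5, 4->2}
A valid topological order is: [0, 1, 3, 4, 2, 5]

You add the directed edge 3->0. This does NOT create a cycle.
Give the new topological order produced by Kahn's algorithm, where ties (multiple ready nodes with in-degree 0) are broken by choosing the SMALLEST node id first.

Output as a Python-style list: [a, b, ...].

Answer: [1, 3, 0, 4, 2, 5]

Derivation:
Old toposort: [0, 1, 3, 4, 2, 5]
Added edge: 3->0
Position of 3 (2) > position of 0 (0). Must reorder: 3 must now come before 0.
Run Kahn's algorithm (break ties by smallest node id):
  initial in-degrees: [1, 0, 2, 0, 3, 2]
  ready (indeg=0): [1, 3]
  pop 1: indeg[4]->2 | ready=[3] | order so far=[1]
  pop 3: indeg[0]->0; indeg[2]->1; indeg[4]->1; indeg[5]->1 | ready=[0] | order so far=[1, 3]
  pop 0: indeg[4]->0 | ready=[4] | order so far=[1, 3, 0]
  pop 4: indeg[2]->0 | ready=[2] | order so far=[1, 3, 0, 4]
  pop 2: indeg[5]->0 | ready=[5] | order so far=[1, 3, 0, 4, 2]
  pop 5: no out-edges | ready=[] | order so far=[1, 3, 0, 4, 2, 5]
  Result: [1, 3, 0, 4, 2, 5]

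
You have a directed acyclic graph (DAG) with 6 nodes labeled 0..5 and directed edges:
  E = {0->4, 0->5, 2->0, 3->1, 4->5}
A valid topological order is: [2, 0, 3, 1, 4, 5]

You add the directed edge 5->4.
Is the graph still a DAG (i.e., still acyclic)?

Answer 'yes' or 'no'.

Given toposort: [2, 0, 3, 1, 4, 5]
Position of 5: index 5; position of 4: index 4
New edge 5->4: backward (u after v in old order)
Backward edge: old toposort is now invalid. Check if this creates a cycle.
Does 4 already reach 5? Reachable from 4: [4, 5]. YES -> cycle!
Still a DAG? no

Answer: no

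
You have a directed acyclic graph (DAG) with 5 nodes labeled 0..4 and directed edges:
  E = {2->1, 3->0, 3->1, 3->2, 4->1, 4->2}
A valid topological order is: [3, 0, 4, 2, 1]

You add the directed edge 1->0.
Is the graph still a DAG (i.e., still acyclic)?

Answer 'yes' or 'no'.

Given toposort: [3, 0, 4, 2, 1]
Position of 1: index 4; position of 0: index 1
New edge 1->0: backward (u after v in old order)
Backward edge: old toposort is now invalid. Check if this creates a cycle.
Does 0 already reach 1? Reachable from 0: [0]. NO -> still a DAG (reorder needed).
Still a DAG? yes

Answer: yes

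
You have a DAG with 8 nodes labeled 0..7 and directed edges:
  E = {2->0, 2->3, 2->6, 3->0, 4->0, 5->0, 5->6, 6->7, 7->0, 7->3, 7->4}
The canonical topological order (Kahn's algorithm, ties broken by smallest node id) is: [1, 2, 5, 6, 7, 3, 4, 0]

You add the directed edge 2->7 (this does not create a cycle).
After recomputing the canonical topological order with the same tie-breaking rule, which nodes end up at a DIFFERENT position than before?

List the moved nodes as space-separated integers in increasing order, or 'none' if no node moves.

Old toposort: [1, 2, 5, 6, 7, 3, 4, 0]
Added edge 2->7
Recompute Kahn (smallest-id tiebreak):
  initial in-degrees: [5, 0, 0, 2, 1, 0, 2, 2]
  ready (indeg=0): [1, 2, 5]
  pop 1: no out-edges | ready=[2, 5] | order so far=[1]
  pop 2: indeg[0]->4; indeg[3]->1; indeg[6]->1; indeg[7]->1 | ready=[5] | order so far=[1, 2]
  pop 5: indeg[0]->3; indeg[6]->0 | ready=[6] | order so far=[1, 2, 5]
  pop 6: indeg[7]->0 | ready=[7] | order so far=[1, 2, 5, 6]
  pop 7: indeg[0]->2; indeg[3]->0; indeg[4]->0 | ready=[3, 4] | order so far=[1, 2, 5, 6, 7]
  pop 3: indeg[0]->1 | ready=[4] | order so far=[1, 2, 5, 6, 7, 3]
  pop 4: indeg[0]->0 | ready=[0] | order so far=[1, 2, 5, 6, 7, 3, 4]
  pop 0: no out-edges | ready=[] | order so far=[1, 2, 5, 6, 7, 3, 4, 0]
New canonical toposort: [1, 2, 5, 6, 7, 3, 4, 0]
Compare positions:
  Node 0: index 7 -> 7 (same)
  Node 1: index 0 -> 0 (same)
  Node 2: index 1 -> 1 (same)
  Node 3: index 5 -> 5 (same)
  Node 4: index 6 -> 6 (same)
  Node 5: index 2 -> 2 (same)
  Node 6: index 3 -> 3 (same)
  Node 7: index 4 -> 4 (same)
Nodes that changed position: none

Answer: none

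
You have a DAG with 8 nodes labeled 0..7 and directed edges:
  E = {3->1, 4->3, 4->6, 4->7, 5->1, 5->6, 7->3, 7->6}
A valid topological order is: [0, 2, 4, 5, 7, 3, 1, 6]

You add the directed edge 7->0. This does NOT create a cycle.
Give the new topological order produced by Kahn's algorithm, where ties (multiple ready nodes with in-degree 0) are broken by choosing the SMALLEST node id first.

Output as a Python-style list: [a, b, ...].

Answer: [2, 4, 5, 7, 0, 3, 1, 6]

Derivation:
Old toposort: [0, 2, 4, 5, 7, 3, 1, 6]
Added edge: 7->0
Position of 7 (4) > position of 0 (0). Must reorder: 7 must now come before 0.
Run Kahn's algorithm (break ties by smallest node id):
  initial in-degrees: [1, 2, 0, 2, 0, 0, 3, 1]
  ready (indeg=0): [2, 4, 5]
  pop 2: no out-edges | ready=[4, 5] | order so far=[2]
  pop 4: indeg[3]->1; indeg[6]->2; indeg[7]->0 | ready=[5, 7] | order so far=[2, 4]
  pop 5: indeg[1]->1; indeg[6]->1 | ready=[7] | order so far=[2, 4, 5]
  pop 7: indeg[0]->0; indeg[3]->0; indeg[6]->0 | ready=[0, 3, 6] | order so far=[2, 4, 5, 7]
  pop 0: no out-edges | ready=[3, 6] | order so far=[2, 4, 5, 7, 0]
  pop 3: indeg[1]->0 | ready=[1, 6] | order so far=[2, 4, 5, 7, 0, 3]
  pop 1: no out-edges | ready=[6] | order so far=[2, 4, 5, 7, 0, 3, 1]
  pop 6: no out-edges | ready=[] | order so far=[2, 4, 5, 7, 0, 3, 1, 6]
  Result: [2, 4, 5, 7, 0, 3, 1, 6]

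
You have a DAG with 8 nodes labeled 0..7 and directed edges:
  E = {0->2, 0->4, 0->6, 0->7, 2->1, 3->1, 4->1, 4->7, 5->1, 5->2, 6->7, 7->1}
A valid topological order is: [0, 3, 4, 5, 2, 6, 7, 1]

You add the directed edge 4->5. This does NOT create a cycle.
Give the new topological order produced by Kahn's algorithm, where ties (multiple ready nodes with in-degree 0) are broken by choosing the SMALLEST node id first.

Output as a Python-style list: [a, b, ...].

Answer: [0, 3, 4, 5, 2, 6, 7, 1]

Derivation:
Old toposort: [0, 3, 4, 5, 2, 6, 7, 1]
Added edge: 4->5
Position of 4 (2) < position of 5 (3). Old order still valid.
Run Kahn's algorithm (break ties by smallest node id):
  initial in-degrees: [0, 5, 2, 0, 1, 1, 1, 3]
  ready (indeg=0): [0, 3]
  pop 0: indeg[2]->1; indeg[4]->0; indeg[6]->0; indeg[7]->2 | ready=[3, 4, 6] | order so far=[0]
  pop 3: indeg[1]->4 | ready=[4, 6] | order so far=[0, 3]
  pop 4: indeg[1]->3; indeg[5]->0; indeg[7]->1 | ready=[5, 6] | order so far=[0, 3, 4]
  pop 5: indeg[1]->2; indeg[2]->0 | ready=[2, 6] | order so far=[0, 3, 4, 5]
  pop 2: indeg[1]->1 | ready=[6] | order so far=[0, 3, 4, 5, 2]
  pop 6: indeg[7]->0 | ready=[7] | order so far=[0, 3, 4, 5, 2, 6]
  pop 7: indeg[1]->0 | ready=[1] | order so far=[0, 3, 4, 5, 2, 6, 7]
  pop 1: no out-edges | ready=[] | order so far=[0, 3, 4, 5, 2, 6, 7, 1]
  Result: [0, 3, 4, 5, 2, 6, 7, 1]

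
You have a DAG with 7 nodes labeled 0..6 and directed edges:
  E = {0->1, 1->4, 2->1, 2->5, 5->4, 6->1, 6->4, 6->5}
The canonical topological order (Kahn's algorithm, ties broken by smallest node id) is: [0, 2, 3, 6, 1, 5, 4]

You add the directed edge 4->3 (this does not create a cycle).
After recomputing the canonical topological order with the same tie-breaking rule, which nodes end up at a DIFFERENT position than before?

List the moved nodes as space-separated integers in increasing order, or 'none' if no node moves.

Old toposort: [0, 2, 3, 6, 1, 5, 4]
Added edge 4->3
Recompute Kahn (smallest-id tiebreak):
  initial in-degrees: [0, 3, 0, 1, 3, 2, 0]
  ready (indeg=0): [0, 2, 6]
  pop 0: indeg[1]->2 | ready=[2, 6] | order so far=[0]
  pop 2: indeg[1]->1; indeg[5]->1 | ready=[6] | order so far=[0, 2]
  pop 6: indeg[1]->0; indeg[4]->2; indeg[5]->0 | ready=[1, 5] | order so far=[0, 2, 6]
  pop 1: indeg[4]->1 | ready=[5] | order so far=[0, 2, 6, 1]
  pop 5: indeg[4]->0 | ready=[4] | order so far=[0, 2, 6, 1, 5]
  pop 4: indeg[3]->0 | ready=[3] | order so far=[0, 2, 6, 1, 5, 4]
  pop 3: no out-edges | ready=[] | order so far=[0, 2, 6, 1, 5, 4, 3]
New canonical toposort: [0, 2, 6, 1, 5, 4, 3]
Compare positions:
  Node 0: index 0 -> 0 (same)
  Node 1: index 4 -> 3 (moved)
  Node 2: index 1 -> 1 (same)
  Node 3: index 2 -> 6 (moved)
  Node 4: index 6 -> 5 (moved)
  Node 5: index 5 -> 4 (moved)
  Node 6: index 3 -> 2 (moved)
Nodes that changed position: 1 3 4 5 6

Answer: 1 3 4 5 6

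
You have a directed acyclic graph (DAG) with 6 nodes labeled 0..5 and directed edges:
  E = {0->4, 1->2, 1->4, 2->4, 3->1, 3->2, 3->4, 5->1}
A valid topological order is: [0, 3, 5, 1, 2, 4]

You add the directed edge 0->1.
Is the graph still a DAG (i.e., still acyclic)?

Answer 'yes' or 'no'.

Answer: yes

Derivation:
Given toposort: [0, 3, 5, 1, 2, 4]
Position of 0: index 0; position of 1: index 3
New edge 0->1: forward
Forward edge: respects the existing order. Still a DAG, same toposort still valid.
Still a DAG? yes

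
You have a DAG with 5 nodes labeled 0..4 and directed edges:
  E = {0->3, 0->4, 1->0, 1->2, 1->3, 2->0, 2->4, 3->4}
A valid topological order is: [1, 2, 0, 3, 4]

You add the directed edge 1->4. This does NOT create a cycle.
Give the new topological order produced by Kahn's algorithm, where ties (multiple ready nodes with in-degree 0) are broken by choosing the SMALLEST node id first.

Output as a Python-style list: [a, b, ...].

Old toposort: [1, 2, 0, 3, 4]
Added edge: 1->4
Position of 1 (0) < position of 4 (4). Old order still valid.
Run Kahn's algorithm (break ties by smallest node id):
  initial in-degrees: [2, 0, 1, 2, 4]
  ready (indeg=0): [1]
  pop 1: indeg[0]->1; indeg[2]->0; indeg[3]->1; indeg[4]->3 | ready=[2] | order so far=[1]
  pop 2: indeg[0]->0; indeg[4]->2 | ready=[0] | order so far=[1, 2]
  pop 0: indeg[3]->0; indeg[4]->1 | ready=[3] | order so far=[1, 2, 0]
  pop 3: indeg[4]->0 | ready=[4] | order so far=[1, 2, 0, 3]
  pop 4: no out-edges | ready=[] | order so far=[1, 2, 0, 3, 4]
  Result: [1, 2, 0, 3, 4]

Answer: [1, 2, 0, 3, 4]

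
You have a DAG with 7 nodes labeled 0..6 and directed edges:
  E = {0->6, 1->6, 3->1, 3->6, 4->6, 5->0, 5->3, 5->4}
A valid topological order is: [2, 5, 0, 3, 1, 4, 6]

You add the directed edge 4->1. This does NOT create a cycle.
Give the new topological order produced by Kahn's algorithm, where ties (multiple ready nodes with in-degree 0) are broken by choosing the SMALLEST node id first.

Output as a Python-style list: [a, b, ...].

Old toposort: [2, 5, 0, 3, 1, 4, 6]
Added edge: 4->1
Position of 4 (5) > position of 1 (4). Must reorder: 4 must now come before 1.
Run Kahn's algorithm (break ties by smallest node id):
  initial in-degrees: [1, 2, 0, 1, 1, 0, 4]
  ready (indeg=0): [2, 5]
  pop 2: no out-edges | ready=[5] | order so far=[2]
  pop 5: indeg[0]->0; indeg[3]->0; indeg[4]->0 | ready=[0, 3, 4] | order so far=[2, 5]
  pop 0: indeg[6]->3 | ready=[3, 4] | order so far=[2, 5, 0]
  pop 3: indeg[1]->1; indeg[6]->2 | ready=[4] | order so far=[2, 5, 0, 3]
  pop 4: indeg[1]->0; indeg[6]->1 | ready=[1] | order so far=[2, 5, 0, 3, 4]
  pop 1: indeg[6]->0 | ready=[6] | order so far=[2, 5, 0, 3, 4, 1]
  pop 6: no out-edges | ready=[] | order so far=[2, 5, 0, 3, 4, 1, 6]
  Result: [2, 5, 0, 3, 4, 1, 6]

Answer: [2, 5, 0, 3, 4, 1, 6]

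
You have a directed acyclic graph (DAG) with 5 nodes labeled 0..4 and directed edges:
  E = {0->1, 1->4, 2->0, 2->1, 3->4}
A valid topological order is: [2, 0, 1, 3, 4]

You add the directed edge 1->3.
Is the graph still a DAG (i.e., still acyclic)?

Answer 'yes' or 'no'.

Answer: yes

Derivation:
Given toposort: [2, 0, 1, 3, 4]
Position of 1: index 2; position of 3: index 3
New edge 1->3: forward
Forward edge: respects the existing order. Still a DAG, same toposort still valid.
Still a DAG? yes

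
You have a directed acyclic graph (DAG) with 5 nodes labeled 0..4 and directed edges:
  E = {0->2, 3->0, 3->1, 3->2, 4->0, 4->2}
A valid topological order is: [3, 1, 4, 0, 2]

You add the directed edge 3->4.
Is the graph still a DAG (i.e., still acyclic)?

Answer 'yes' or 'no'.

Given toposort: [3, 1, 4, 0, 2]
Position of 3: index 0; position of 4: index 2
New edge 3->4: forward
Forward edge: respects the existing order. Still a DAG, same toposort still valid.
Still a DAG? yes

Answer: yes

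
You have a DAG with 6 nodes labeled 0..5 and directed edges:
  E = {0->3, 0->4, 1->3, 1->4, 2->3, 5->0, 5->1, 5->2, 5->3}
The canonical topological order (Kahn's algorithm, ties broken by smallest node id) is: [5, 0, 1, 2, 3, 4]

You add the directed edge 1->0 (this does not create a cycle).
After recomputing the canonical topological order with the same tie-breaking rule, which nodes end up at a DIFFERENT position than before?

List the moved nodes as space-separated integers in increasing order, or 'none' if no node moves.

Answer: 0 1

Derivation:
Old toposort: [5, 0, 1, 2, 3, 4]
Added edge 1->0
Recompute Kahn (smallest-id tiebreak):
  initial in-degrees: [2, 1, 1, 4, 2, 0]
  ready (indeg=0): [5]
  pop 5: indeg[0]->1; indeg[1]->0; indeg[2]->0; indeg[3]->3 | ready=[1, 2] | order so far=[5]
  pop 1: indeg[0]->0; indeg[3]->2; indeg[4]->1 | ready=[0, 2] | order so far=[5, 1]
  pop 0: indeg[3]->1; indeg[4]->0 | ready=[2, 4] | order so far=[5, 1, 0]
  pop 2: indeg[3]->0 | ready=[3, 4] | order so far=[5, 1, 0, 2]
  pop 3: no out-edges | ready=[4] | order so far=[5, 1, 0, 2, 3]
  pop 4: no out-edges | ready=[] | order so far=[5, 1, 0, 2, 3, 4]
New canonical toposort: [5, 1, 0, 2, 3, 4]
Compare positions:
  Node 0: index 1 -> 2 (moved)
  Node 1: index 2 -> 1 (moved)
  Node 2: index 3 -> 3 (same)
  Node 3: index 4 -> 4 (same)
  Node 4: index 5 -> 5 (same)
  Node 5: index 0 -> 0 (same)
Nodes that changed position: 0 1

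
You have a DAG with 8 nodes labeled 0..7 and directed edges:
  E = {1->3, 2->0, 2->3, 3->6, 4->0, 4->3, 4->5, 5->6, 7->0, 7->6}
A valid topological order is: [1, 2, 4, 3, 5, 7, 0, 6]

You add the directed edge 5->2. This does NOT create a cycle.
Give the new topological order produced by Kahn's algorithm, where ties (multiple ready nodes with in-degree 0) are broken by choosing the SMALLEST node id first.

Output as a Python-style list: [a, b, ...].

Answer: [1, 4, 5, 2, 3, 7, 0, 6]

Derivation:
Old toposort: [1, 2, 4, 3, 5, 7, 0, 6]
Added edge: 5->2
Position of 5 (4) > position of 2 (1). Must reorder: 5 must now come before 2.
Run Kahn's algorithm (break ties by smallest node id):
  initial in-degrees: [3, 0, 1, 3, 0, 1, 3, 0]
  ready (indeg=0): [1, 4, 7]
  pop 1: indeg[3]->2 | ready=[4, 7] | order so far=[1]
  pop 4: indeg[0]->2; indeg[3]->1; indeg[5]->0 | ready=[5, 7] | order so far=[1, 4]
  pop 5: indeg[2]->0; indeg[6]->2 | ready=[2, 7] | order so far=[1, 4, 5]
  pop 2: indeg[0]->1; indeg[3]->0 | ready=[3, 7] | order so far=[1, 4, 5, 2]
  pop 3: indeg[6]->1 | ready=[7] | order so far=[1, 4, 5, 2, 3]
  pop 7: indeg[0]->0; indeg[6]->0 | ready=[0, 6] | order so far=[1, 4, 5, 2, 3, 7]
  pop 0: no out-edges | ready=[6] | order so far=[1, 4, 5, 2, 3, 7, 0]
  pop 6: no out-edges | ready=[] | order so far=[1, 4, 5, 2, 3, 7, 0, 6]
  Result: [1, 4, 5, 2, 3, 7, 0, 6]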